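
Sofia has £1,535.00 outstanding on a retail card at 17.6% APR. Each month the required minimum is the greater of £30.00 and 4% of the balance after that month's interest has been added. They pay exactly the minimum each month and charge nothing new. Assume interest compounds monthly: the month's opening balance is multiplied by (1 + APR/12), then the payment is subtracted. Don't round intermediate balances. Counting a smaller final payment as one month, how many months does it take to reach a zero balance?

Monthly rate r = 17.6%/12 = 1.46667% = 0.0146667.
While 4% of the post-interest balance exceeds £30.00, each month B ← (B·(1+r))·(1 − 0.04), i.e. B shrinks by the factor (1+r)·0.96 = 0.97408.
This holds for months 1–28. Entering month 29 the balance is £735.80; 4% of the post-interest balance is now below £30.00, so the flat £30.00 minimum applies from here.
From month 29 a fixed £30.00 at rate r clears £735.80 in 31 more payments. Total: 28 + 31 = 59 months.

59 months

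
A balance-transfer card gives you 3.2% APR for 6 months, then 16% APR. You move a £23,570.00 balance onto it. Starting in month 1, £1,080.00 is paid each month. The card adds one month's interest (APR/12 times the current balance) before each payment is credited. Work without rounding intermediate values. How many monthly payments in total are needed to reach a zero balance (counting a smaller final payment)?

25 payments

Promo months 1–6 at r₀ = 3.2%/12 = 0.00266667; months 7+ at r₁ = 16%/12 = 0.0133333.
After month 6: iterate B ← B·(1+r₀) − £1,080.00 for 6 months → £17,426.29.
Then at r₁ with £1,080.00/mo: n₂ = −ln(1 − r₁·B/P)/ln(1+r₁) ≈ 18.29 → 19 more payments.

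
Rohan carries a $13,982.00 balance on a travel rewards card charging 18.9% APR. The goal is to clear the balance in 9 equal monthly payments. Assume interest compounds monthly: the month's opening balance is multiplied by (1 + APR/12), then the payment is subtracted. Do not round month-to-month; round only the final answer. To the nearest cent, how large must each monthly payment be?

Monthly rate r = 18.9%/12 = 1.575% = 0.01575.
Level-payment amortization: P = B₀·r / (1 − (1+r)^(−n)) = 13982.00·0.01575 / (1 − 1.01575^(−9)).
Denominator 1 − (1+r)^(−9) = 0.131202583.
P = 220.216 / 0.131202583 ≈ 1678.45.

$1,678.45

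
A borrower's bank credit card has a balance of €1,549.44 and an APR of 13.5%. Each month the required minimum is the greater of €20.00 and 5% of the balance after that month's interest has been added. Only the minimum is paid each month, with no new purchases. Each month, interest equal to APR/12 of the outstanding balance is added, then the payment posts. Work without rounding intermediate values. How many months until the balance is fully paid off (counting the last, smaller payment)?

Monthly rate r = 13.5%/12 = 1.125% = 0.01125.
While 5% of the post-interest balance exceeds €20.00, each month B ← (B·(1+r))·(1 − 0.05), i.e. B shrinks by the factor (1+r)·0.95 = 0.96069.
This holds for months 1–35. Entering month 36 the balance is €380.67; 5% of the post-interest balance is now below €20.00, so the flat €20.00 minimum applies from here.
From month 36 a fixed €20.00 at rate r clears €380.67 in 22 more payments. Total: 35 + 22 = 57 months.

57 months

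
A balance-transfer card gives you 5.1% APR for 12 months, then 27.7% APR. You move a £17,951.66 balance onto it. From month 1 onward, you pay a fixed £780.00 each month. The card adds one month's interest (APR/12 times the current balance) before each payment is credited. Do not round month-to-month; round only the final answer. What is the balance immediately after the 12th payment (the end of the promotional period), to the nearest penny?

Promo months 1–12 at r₀ = 5.1%/12 = 0.00425; months 13+ at r₁ = 27.7%/12 = 0.0230833.
After month 12: iterate B ← B·(1+r₀) − £780.00 for 12 months → £9,306.98.

£9,306.98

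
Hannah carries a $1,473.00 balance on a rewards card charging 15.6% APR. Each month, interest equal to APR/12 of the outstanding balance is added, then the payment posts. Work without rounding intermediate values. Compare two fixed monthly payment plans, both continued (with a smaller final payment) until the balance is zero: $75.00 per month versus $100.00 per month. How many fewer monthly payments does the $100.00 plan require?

Monthly rate r = 15.6%/12 = 1.3% = 0.013.
At $75.00/mo: n = ⌈−ln(1 − rB₀/P)/ln(1+r)⌉ = 23 payments (last $61.87); total interest = total paid − $1,473.00 = $238.87.
At $100.00/mo: 17 payments (last $45.86); total interest $172.86.
Payments saved = 23 − 17 = 6.

6 fewer payments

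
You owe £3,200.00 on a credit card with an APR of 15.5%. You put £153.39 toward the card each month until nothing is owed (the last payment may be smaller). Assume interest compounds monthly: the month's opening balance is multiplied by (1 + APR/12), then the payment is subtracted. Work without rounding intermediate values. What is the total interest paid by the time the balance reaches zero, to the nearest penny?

Monthly rate r = 15.5%/12 = 1.29167% = 0.0129167.
Payoff takes n = ⌈−ln(1 − rB₀/P)/ln(1+r)⌉ = ⌈24.465⌉ = 25 payments; the last is £71.53.
Total paid = 24·£153.39 + £71.53 = £3,752.89.
Total interest = total paid − principal = £3,752.89 − £3,200.00 = £552.89.

£552.89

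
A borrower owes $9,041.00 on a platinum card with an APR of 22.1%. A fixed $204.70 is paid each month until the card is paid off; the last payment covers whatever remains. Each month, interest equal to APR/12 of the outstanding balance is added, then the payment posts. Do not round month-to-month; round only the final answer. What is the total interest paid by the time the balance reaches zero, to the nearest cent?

Monthly rate r = 22.1%/12 = 1.84167% = 0.0184167.
Payoff takes n = ⌈−ln(1 − rB₀/P)/ln(1+r)⌉ = ⌈91.996⌉ = 92 payments; the last is $203.84.
Total paid = 91·$204.70 + $203.84 = $18,831.54.
Total interest = total paid − principal = $18,831.54 − $9,041.00 = $9,790.54.

$9,790.54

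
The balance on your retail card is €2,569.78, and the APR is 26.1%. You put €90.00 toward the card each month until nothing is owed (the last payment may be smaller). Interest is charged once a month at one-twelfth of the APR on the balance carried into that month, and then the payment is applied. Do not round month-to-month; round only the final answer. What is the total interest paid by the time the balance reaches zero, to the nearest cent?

€1,488.84

Monthly rate r = 26.1%/12 = 2.175% = 0.02175.
Payoff takes n = ⌈−ln(1 − rB₀/P)/ln(1+r)⌉ = ⌈45.095⌉ = 46 payments; the last is €8.62.
Total paid = 45·€90.00 + €8.62 = €4,058.62.
Total interest = total paid − principal = €4,058.62 − €2,569.78 = €1,488.84.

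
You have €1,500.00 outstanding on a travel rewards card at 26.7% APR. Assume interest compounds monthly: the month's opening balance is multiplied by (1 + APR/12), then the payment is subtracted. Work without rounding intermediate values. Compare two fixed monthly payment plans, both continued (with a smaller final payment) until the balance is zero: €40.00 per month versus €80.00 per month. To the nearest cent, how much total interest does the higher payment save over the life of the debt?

€1,305.42

Monthly rate r = 26.7%/12 = 2.225% = 0.02225.
At €40.00/mo: n = ⌈−ln(1 − rB₀/P)/ln(1+r)⌉ = 82 payments (last €28.33); total interest = total paid − €1,500.00 = €1,768.33.
At €80.00/mo: 25 payments (last €42.91); total interest €462.91.
Interest saved = €1,768.33 − €462.91 = €1,305.42.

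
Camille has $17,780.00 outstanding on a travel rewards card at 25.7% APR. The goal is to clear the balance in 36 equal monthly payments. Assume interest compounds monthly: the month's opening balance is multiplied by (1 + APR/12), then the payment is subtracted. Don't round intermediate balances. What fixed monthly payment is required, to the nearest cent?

$713.53

Monthly rate r = 25.7%/12 = 2.14167% = 0.0214167.
Level-payment amortization: P = B₀·r / (1 − (1+r)^(−n)) = 17780.00·0.0214167 / (1 − 1.02142^(−36)).
Denominator 1 − (1+r)^(−36) = 0.533669138.
P = 380.788 / 0.533669138 ≈ 713.53.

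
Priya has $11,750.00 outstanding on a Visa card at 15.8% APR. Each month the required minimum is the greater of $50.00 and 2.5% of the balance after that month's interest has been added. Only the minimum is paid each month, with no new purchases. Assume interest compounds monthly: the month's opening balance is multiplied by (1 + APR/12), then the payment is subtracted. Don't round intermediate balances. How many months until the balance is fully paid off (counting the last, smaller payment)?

Monthly rate r = 15.8%/12 = 1.31667% = 0.0131667.
While 2.5% of the post-interest balance exceeds $50.00, each month B ← (B·(1+r))·(1 − 0.025), i.e. B shrinks by the factor (1+r)·0.975 = 0.98784.
This holds for months 1–146. Entering month 147 the balance is $1,968.44; 2.5% of the post-interest balance is now below $50.00, so the flat $50.00 minimum applies from here.
From month 147 a fixed $50.00 at rate r clears $1,968.44 in 56 more payments. Total: 146 + 56 = 202 months.

202 months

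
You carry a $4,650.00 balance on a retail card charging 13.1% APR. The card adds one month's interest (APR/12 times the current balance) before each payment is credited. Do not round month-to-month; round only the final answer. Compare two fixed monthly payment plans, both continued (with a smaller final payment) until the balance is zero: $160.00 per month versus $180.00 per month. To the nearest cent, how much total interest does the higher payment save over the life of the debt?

$131.48

Monthly rate r = 13.1%/12 = 1.09167% = 0.0109167.
At $160.00/mo: n = ⌈−ln(1 − rB₀/P)/ln(1+r)⌉ = 36 payments (last $24.23); total interest = total paid − $4,650.00 = $974.23.
At $180.00/mo: 31 payments (last $92.75); total interest $842.75.
Interest saved = $974.23 − $842.75 = $131.48.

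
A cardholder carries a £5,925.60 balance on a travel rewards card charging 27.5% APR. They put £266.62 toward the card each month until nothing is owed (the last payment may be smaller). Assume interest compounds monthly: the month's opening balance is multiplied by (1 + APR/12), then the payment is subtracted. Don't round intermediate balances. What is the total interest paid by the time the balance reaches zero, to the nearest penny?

Monthly rate r = 27.5%/12 = 2.29167% = 0.0229167.
Payoff takes n = ⌈−ln(1 − rB₀/P)/ln(1+r)⌉ = ⌈31.422⌉ = 32 payments; the last is £113.29.
Total paid = 31·£266.62 + £113.29 = £8,378.51.
Total interest = total paid − principal = £8,378.51 − £5,925.60 = £2,452.91.

£2,452.91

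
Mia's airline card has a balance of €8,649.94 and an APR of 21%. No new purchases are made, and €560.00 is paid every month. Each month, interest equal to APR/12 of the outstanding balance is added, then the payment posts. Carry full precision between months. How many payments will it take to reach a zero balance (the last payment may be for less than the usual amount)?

19 payments

Monthly rate r = 21%/12 = 1.75% = 0.0175.
Recurrence: B ← B·(1+r) − €560.00.
Month 1: interest €151.37; balance after payment €8,241.31.
Month 2: interest €144.22; balance after payment €7,825.54.
Closed form: n = −ln(1 − rB₀/P)/ln(1+r) = −ln(0.72969)/ln(1.0175) ≈ 18.165, so the balance reaches zero during payment 19.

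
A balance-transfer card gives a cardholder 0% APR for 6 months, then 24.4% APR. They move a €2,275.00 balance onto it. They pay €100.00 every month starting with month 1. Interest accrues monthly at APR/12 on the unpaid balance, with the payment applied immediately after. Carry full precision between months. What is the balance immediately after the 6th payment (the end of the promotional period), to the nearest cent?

€1,675.00

Promo months 1–6 at r₀ = 0%/12 = 0; months 7+ at r₁ = 24.4%/12 = 0.0203333.
After month 6 (no interest yet): B = €2,275.00 − 6·€100.00 = €1,675.00.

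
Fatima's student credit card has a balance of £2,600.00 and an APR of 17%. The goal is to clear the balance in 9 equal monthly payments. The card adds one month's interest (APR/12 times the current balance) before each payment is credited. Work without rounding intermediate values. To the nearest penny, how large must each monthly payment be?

£309.74

Monthly rate r = 17%/12 = 1.41667% = 0.0141667.
Level-payment amortization: P = B₀·r / (1 − (1+r)^(−n)) = 2600.00·0.0141667 / (1 − 1.01417^(−9)).
Denominator 1 − (1+r)^(−9) = 0.118918646.
P = 36.8333 / 0.118918646 ≈ 309.74.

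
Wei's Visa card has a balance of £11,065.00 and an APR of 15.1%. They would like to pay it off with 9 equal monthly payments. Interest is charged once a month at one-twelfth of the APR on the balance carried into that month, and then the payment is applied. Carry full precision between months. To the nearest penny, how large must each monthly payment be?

£1,308.09

Monthly rate r = 15.1%/12 = 1.25833% = 0.0125833.
Level-payment amortization: P = B₀·r / (1 − (1+r)^(−n)) = 11065.00·0.0125833 / (1 − 1.01258^(−9)).
Denominator 1 − (1+r)^(−9) = 0.106441425.
P = 139.235 / 0.106441425 ≈ 1308.09.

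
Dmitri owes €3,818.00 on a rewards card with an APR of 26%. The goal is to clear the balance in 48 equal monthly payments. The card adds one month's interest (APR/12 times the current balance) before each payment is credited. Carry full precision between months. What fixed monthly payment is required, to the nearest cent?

Monthly rate r = 26%/12 = 2.16667% = 0.0216667.
Level-payment amortization: P = B₀·r / (1 − (1+r)^(−n)) = 3818.00·0.0216667 / (1 − 1.02167^(−48)).
Denominator 1 − (1+r)^(−48) = 0.642597784.
P = 82.7233 / 0.642597784 ≈ 128.73.

€128.73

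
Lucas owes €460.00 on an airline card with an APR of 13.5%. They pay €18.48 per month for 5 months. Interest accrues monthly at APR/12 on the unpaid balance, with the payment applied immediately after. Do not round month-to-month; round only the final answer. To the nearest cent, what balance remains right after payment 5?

€391.96

Monthly rate r = 13.5%/12 = 1.125% = 0.01125.
Each month: B ← B·(1+r) − €18.48.
Month 1: interest €5.17; balance after payment €446.69.
Month 2: interest €5.03; balance after payment €433.24.
Month 3: interest €4.87; balance after payment €419.63.
Month 4: interest €4.72; balance after payment €405.88.
Month 5: interest €4.57; balance after payment €391.96.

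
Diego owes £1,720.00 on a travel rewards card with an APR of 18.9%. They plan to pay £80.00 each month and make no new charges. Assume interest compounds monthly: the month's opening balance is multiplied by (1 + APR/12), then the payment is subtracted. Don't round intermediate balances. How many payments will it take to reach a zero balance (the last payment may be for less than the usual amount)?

27 payments

Monthly rate r = 18.9%/12 = 1.575% = 0.01575.
Recurrence: B ← B·(1+r) − £80.00.
Month 1: interest £27.09; balance after payment £1,667.09.
Month 2: interest £26.26; balance after payment £1,613.35.
Closed form: n = −ln(1 − rB₀/P)/ln(1+r) = −ln(0.66138)/ln(1.01575) ≈ 26.456, so the balance reaches zero during payment 27.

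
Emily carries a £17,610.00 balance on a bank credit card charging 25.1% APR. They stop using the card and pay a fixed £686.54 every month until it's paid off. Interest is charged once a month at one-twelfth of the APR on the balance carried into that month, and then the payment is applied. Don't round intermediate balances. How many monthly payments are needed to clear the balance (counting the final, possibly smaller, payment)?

38 months

Monthly rate r = 25.1%/12 = 2.09167% = 0.0209167.
Recurrence: B ← B·(1+r) − £686.54.
Month 1: interest £368.34; balance after payment £17,291.80.
Month 2: interest £361.69; balance after payment £16,966.95.
Closed form: n = −ln(1 − rB₀/P)/ln(1+r) = −ln(0.46348)/ln(1.02092) ≈ 37.148, so the balance reaches zero during payment 38.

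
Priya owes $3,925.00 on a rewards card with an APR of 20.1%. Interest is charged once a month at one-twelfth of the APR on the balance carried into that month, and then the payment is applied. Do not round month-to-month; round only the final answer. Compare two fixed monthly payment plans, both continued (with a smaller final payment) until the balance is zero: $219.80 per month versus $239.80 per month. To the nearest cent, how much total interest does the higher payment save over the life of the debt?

$77.00

Monthly rate r = 20.1%/12 = 1.675% = 0.01675.
At $219.80/mo: n = ⌈−ln(1 − rB₀/P)/ln(1+r)⌉ = 22 payments (last $87.29); total interest = total paid − $3,925.00 = $778.09.
At $239.80/mo: 20 payments (last $69.89); total interest $701.09.
Interest saved = $778.09 − $701.09 = $77.00.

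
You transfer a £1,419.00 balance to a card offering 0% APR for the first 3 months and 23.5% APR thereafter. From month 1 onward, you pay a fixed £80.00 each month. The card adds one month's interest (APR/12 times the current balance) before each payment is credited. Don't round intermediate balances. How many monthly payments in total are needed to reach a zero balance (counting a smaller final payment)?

Promo months 1–3 at r₀ = 0%/12 = 0; months 4+ at r₁ = 23.5%/12 = 0.0195833.
After month 3 (no interest yet): B = £1,419.00 − 3·£80.00 = £1,179.00.
Then at r₁ with £80.00/mo: n₂ = −ln(1 − r₁·B/P)/ln(1+r₁) ≈ 17.56 → 18 more payments.

21 payments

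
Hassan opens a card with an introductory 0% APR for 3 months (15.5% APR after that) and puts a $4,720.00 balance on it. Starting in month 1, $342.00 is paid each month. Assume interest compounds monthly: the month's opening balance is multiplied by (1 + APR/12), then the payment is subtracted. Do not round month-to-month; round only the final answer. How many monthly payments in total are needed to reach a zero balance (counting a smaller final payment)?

Promo months 1–3 at r₀ = 0%/12 = 0; months 4+ at r₁ = 15.5%/12 = 0.0129167.
After month 3 (no interest yet): B = $4,720.00 − 3·$342.00 = $3,694.00.
Then at r₁ with $342.00/mo: n₂ = −ln(1 − r₁·B/P)/ln(1+r₁) ≈ 11.71 → 12 more payments.

15 payments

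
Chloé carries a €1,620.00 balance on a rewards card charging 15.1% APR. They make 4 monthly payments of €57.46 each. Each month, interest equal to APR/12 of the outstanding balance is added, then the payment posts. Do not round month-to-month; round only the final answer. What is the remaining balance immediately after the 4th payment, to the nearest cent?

Monthly rate r = 15.1%/12 = 1.25833% = 0.0125833.
Each month: B ← B·(1+r) − €57.46.
Month 1: interest €20.39; balance after payment €1,582.92.
Month 2: interest €19.92; balance after payment €1,545.38.
Month 3: interest €19.45; balance after payment €1,507.37.
Month 4: interest €18.97; balance after payment €1,468.88.

€1,468.88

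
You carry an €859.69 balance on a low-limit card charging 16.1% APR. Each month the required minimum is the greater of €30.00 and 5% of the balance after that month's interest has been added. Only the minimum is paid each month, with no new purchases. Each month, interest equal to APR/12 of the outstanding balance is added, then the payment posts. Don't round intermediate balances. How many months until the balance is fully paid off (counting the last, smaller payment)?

Monthly rate r = 16.1%/12 = 1.34167% = 0.0134167.
While 5% of the post-interest balance exceeds €30.00, each month B ← (B·(1+r))·(1 − 0.05), i.e. B shrinks by the factor (1+r)·0.95 = 0.96275.
This holds for months 1–10. Entering month 11 the balance is €588.11; 5% of the post-interest balance is now below €30.00, so the flat €30.00 minimum applies from here.
From month 11 a fixed €30.00 at rate r clears €588.11 in 23 more payments. Total: 10 + 23 = 33 months.

33 months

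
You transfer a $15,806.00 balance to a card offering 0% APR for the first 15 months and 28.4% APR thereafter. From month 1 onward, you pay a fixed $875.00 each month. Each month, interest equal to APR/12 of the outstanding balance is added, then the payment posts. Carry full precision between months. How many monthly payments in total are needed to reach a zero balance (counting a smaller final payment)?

19 months

Promo months 1–15 at r₀ = 0%/12 = 0; months 16+ at r₁ = 28.4%/12 = 0.0236667.
After month 15 (no interest yet): B = $15,806.00 − 15·$875.00 = $2,681.00.
Then at r₁ with $875.00/mo: n₂ = −ln(1 − r₁·B/P)/ln(1+r₁) ≈ 3.22 → 4 more payments.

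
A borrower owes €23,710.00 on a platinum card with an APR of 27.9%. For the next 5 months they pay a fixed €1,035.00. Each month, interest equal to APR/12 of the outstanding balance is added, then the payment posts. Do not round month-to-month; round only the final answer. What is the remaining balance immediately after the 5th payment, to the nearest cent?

Monthly rate r = 27.9%/12 = 2.325% = 0.02325.
Each month: B ← B·(1+r) − €1,035.00.
Month 1: interest €551.26; balance after payment €23,226.26.
Month 2: interest €540.01; balance after payment €22,731.27.
Month 3: interest €528.50; balance after payment €22,224.77.
Month 4: interest €516.73; balance after payment €21,706.50.
Month 5: interest €504.68; balance after payment €21,176.17.

€21,176.17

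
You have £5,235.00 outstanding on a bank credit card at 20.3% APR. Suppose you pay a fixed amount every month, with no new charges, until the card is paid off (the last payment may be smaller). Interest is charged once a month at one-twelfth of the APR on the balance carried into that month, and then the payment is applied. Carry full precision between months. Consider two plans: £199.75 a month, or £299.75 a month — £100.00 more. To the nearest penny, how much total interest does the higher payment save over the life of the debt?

Monthly rate r = 20.3%/12 = 1.69167% = 0.0169167.
At £199.75/mo: n = ⌈−ln(1 − rB₀/P)/ln(1+r)⌉ = 35 payments (last £184.20); total interest = total paid − £5,235.00 = £1,740.70.
At £299.75/mo: 21 payments (last £262.61); total interest £1,022.61.
Interest saved = £1,740.70 − £1,022.61 = £718.09.

£718.09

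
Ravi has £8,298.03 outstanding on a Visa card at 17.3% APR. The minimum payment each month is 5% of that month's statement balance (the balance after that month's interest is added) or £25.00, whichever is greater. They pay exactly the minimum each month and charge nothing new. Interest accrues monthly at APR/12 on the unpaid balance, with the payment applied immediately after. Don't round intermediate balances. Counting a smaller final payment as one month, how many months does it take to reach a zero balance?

Monthly rate r = 17.3%/12 = 1.44167% = 0.0144167.
While 5% of the post-interest balance exceeds £25.00, each month B ← (B·(1+r))·(1 − 0.05), i.e. B shrinks by the factor (1+r)·0.95 = 0.9637.
This holds for months 1–77. Entering month 78 the balance is £481.23; 5% of the post-interest balance is now below £25.00, so the flat £25.00 minimum applies from here.
From month 78 a fixed £25.00 at rate r clears £481.23 in 23 more payments. Total: 77 + 23 = 100 months.

100 months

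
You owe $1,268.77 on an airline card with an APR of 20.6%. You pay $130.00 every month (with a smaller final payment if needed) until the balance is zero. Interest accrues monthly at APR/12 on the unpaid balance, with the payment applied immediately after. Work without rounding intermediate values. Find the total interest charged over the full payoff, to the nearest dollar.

$132

Monthly rate r = 20.6%/12 = 1.71667% = 0.0171667.
Payoff takes n = ⌈−ln(1 − rB₀/P)/ln(1+r)⌉ = ⌈10.773⌉ = 11 payments; the last is $100.73.
Total paid = 10·$130.00 + $100.73 = $1,400.73.
Total interest = total paid − principal = $1,400.73 − $1,268.77 = $131.96.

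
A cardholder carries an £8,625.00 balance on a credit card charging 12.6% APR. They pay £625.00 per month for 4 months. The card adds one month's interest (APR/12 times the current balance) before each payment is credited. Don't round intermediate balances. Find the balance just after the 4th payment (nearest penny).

Monthly rate r = 12.6%/12 = 1.05% = 0.0105.
Each month: B ← B·(1+r) − £625.00.
Month 1: interest £90.56; balance after payment £8,090.56.
Month 2: interest £84.95; balance after payment £7,550.51.
Month 3: interest £79.28; balance after payment £7,004.79.
Month 4: interest £73.55; balance after payment £6,453.34.

£6,453.34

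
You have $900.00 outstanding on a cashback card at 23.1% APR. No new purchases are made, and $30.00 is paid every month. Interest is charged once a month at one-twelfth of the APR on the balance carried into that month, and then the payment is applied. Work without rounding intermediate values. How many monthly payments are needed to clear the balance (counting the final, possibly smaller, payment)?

Monthly rate r = 23.1%/12 = 1.925% = 0.01925.
Recurrence: B ← B·(1+r) − $30.00.
Month 1: interest $17.32; balance after payment $887.33.
Month 2: interest $17.08; balance after payment $874.41.
Closed form: n = −ln(1 − rB₀/P)/ln(1+r) = −ln(0.4225)/ln(1.01925) ≈ 45.186, so the balance reaches zero during payment 46.

46 months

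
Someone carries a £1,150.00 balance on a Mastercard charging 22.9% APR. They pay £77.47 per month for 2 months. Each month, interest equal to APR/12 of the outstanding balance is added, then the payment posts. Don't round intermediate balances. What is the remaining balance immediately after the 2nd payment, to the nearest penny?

Monthly rate r = 22.9%/12 = 1.90833% = 0.0190833.
Each month: B ← B·(1+r) − £77.47.
Month 1: interest £21.95; balance after payment £1,094.48.
Month 2: interest £20.89; balance after payment £1,037.89.

£1,037.89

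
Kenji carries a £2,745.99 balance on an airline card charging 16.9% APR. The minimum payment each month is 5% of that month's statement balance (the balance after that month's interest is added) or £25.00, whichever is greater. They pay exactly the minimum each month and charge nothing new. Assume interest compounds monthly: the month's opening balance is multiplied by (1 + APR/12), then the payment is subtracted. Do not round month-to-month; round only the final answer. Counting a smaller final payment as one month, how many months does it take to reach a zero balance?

70 months

Monthly rate r = 16.9%/12 = 1.40833% = 0.0140833.
While 5% of the post-interest balance exceeds £25.00, each month B ← (B·(1+r))·(1 − 0.05), i.e. B shrinks by the factor (1+r)·0.95 = 0.96338.
This holds for months 1–47. Entering month 48 the balance is £475.52; 5% of the post-interest balance is now below £25.00, so the flat £25.00 minimum applies from here.
From month 48 a fixed £25.00 at rate r clears £475.52 in 23 more payments. Total: 47 + 23 = 70 months.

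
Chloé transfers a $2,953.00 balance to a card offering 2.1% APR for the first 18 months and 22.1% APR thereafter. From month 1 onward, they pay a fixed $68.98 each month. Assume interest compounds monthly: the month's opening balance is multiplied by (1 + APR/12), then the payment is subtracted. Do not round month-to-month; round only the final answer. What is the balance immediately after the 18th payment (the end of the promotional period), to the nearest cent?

Promo months 1–18 at r₀ = 2.1%/12 = 0.00175; months 19+ at r₁ = 22.1%/12 = 0.0184167.
After month 18: iterate B ← B·(1+r₀) − $68.98 for 18 months → $1,787.13.

$1,787.13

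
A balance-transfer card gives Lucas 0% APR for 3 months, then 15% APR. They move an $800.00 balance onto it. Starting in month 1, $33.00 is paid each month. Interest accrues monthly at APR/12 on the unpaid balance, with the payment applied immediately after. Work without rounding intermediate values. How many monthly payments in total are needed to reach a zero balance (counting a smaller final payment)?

Promo months 1–3 at r₀ = 0%/12 = 0; months 4+ at r₁ = 15%/12 = 0.0125.
After month 3 (no interest yet): B = $800.00 − 3·$33.00 = $701.00.
Then at r₁ with $33.00/mo: n₂ = −ln(1 − r₁·B/P)/ln(1+r₁) ≈ 24.84 → 25 more payments.

28 payments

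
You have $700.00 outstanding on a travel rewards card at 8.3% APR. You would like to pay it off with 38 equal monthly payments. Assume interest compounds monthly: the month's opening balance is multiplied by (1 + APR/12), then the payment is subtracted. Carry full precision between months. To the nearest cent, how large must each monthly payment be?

Monthly rate r = 8.3%/12 = 0.691667% = 0.00691667.
Level-payment amortization: P = B₀·r / (1 − (1+r)^(−n)) = 700.00·0.00691667 / (1 − 1.00692^(−38)).
Denominator 1 − (1+r)^(−38) = 0.230433983.
P = 4.84167 / 0.230433983 ≈ 21.01.

$21.01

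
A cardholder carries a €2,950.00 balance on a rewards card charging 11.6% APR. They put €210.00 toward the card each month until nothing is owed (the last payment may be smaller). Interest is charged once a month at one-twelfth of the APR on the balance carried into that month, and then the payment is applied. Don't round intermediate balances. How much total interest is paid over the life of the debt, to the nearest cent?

€235.94

Monthly rate r = 11.6%/12 = 0.966667% = 0.00966667.
Payoff takes n = ⌈−ln(1 − rB₀/P)/ln(1+r)⌉ = ⌈15.170⌉ = 16 payments; the last is €35.94.
Total paid = 15·€210.00 + €35.94 = €3,185.94.
Total interest = total paid − principal = €3,185.94 − €2,950.00 = €235.94.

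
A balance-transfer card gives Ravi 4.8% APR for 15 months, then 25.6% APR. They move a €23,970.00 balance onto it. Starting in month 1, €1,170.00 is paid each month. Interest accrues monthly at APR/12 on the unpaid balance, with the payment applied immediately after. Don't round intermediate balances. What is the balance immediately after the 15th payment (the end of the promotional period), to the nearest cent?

€7,399.16

Promo months 1–15 at r₀ = 4.8%/12 = 0.004; months 16+ at r₁ = 25.6%/12 = 0.0213333.
After month 15: iterate B ← B·(1+r₀) − €1,170.00 for 15 months → €7,399.16.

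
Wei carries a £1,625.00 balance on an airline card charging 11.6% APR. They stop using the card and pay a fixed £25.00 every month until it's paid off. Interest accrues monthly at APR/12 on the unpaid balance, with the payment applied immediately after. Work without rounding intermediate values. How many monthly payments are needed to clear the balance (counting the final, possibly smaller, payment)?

Monthly rate r = 11.6%/12 = 0.966667% = 0.00966667.
Recurrence: B ← B·(1+r) − £25.00.
Month 1: interest £15.71; balance after payment £1,615.71.
Month 2: interest £15.62; balance after payment £1,606.33.
Closed form: n = −ln(1 − rB₀/P)/ln(1+r) = −ln(0.37167)/ln(1.00967) ≈ 102.883, so the balance reaches zero during payment 103.

103 months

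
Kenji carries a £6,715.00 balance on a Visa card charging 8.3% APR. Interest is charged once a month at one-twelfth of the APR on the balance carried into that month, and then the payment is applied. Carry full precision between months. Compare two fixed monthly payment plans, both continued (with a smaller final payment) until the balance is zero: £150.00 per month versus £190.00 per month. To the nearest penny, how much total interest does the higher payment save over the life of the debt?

Monthly rate r = 8.3%/12 = 0.691667% = 0.00691667.
At £150.00/mo: n = ⌈−ln(1 − rB₀/P)/ln(1+r)⌉ = 54 payments (last £113.58); total interest = total paid − £6,715.00 = £1,348.58.
At £190.00/mo: 41 payments (last £126.79); total interest £1,011.79.
Interest saved = £1,348.58 − £1,011.79 = £336.79.

£336.79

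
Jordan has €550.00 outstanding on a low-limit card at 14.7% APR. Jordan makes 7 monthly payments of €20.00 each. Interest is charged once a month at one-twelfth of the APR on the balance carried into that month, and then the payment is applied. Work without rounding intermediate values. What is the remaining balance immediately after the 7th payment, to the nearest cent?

Monthly rate r = 14.7%/12 = 1.225% = 0.01225.
Each month: B ← B·(1+r) − €20.00.
Month 1: interest €6.74; balance after payment €536.74.
Month 2: interest €6.58; balance after payment €523.31.
Month 3: interest €6.41; balance after payment €509.72.
Month 4: interest €6.24; balance after payment €495.97.
Month 5: interest €6.08; balance after payment €482.04.
Month 6: interest €5.91; balance after payment €467.95.
Month 7: interest €5.73; balance after payment €453.68.

€453.68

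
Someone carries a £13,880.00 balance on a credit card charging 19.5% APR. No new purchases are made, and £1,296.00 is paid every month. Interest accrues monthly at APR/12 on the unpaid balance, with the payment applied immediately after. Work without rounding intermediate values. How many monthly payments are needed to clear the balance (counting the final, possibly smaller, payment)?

Monthly rate r = 19.5%/12 = 1.625% = 0.01625.
Recurrence: B ← B·(1+r) − £1,296.00.
Month 1: interest £225.55; balance after payment £12,809.55.
Month 2: interest £208.16; balance after payment £11,721.71.
Closed form: n = −ln(1 − rB₀/P)/ln(1+r) = −ln(0.82596)/ln(1.01625) ≈ 11.862, so the balance reaches zero during payment 12.

12 payments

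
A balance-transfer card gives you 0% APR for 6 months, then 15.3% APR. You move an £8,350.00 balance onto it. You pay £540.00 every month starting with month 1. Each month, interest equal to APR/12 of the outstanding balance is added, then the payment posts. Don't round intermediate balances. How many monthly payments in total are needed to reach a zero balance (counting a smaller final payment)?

Promo months 1–6 at r₀ = 0%/12 = 0; months 7+ at r₁ = 15.3%/12 = 0.01275.
After month 6 (no interest yet): B = £8,350.00 − 6·£540.00 = £5,110.00.
Then at r₁ with £540.00/mo: n₂ = −ln(1 − r₁·B/P)/ln(1+r₁) ≈ 10.15 → 11 more payments.

17 payments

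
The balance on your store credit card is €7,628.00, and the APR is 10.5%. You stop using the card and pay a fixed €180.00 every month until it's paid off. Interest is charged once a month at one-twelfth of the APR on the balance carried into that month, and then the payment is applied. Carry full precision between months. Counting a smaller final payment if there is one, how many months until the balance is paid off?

Monthly rate r = 10.5%/12 = 0.875% = 0.00875.
Recurrence: B ← B·(1+r) − €180.00.
Month 1: interest €66.75; balance after payment €7,514.74.
Month 2: interest €65.75; balance after payment €7,400.50.
Closed form: n = −ln(1 − rB₀/P)/ln(1+r) = −ln(0.62919)/ln(1.00875) ≈ 53.182, so the balance reaches zero during payment 54.

54 payments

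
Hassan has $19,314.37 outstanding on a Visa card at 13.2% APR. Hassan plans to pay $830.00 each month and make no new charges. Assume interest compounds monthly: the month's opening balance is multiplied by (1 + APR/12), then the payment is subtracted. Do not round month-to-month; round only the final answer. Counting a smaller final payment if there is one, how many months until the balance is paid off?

Monthly rate r = 13.2%/12 = 1.1% = 0.011.
Recurrence: B ← B·(1+r) − $830.00.
Month 1: interest $212.46; balance after payment $18,696.83.
Month 2: interest $205.67; balance after payment $18,072.49.
Closed form: n = −ln(1 − rB₀/P)/ln(1+r) = −ln(0.74403)/ln(1.011) ≈ 27.027, so the balance reaches zero during payment 28.

28 payments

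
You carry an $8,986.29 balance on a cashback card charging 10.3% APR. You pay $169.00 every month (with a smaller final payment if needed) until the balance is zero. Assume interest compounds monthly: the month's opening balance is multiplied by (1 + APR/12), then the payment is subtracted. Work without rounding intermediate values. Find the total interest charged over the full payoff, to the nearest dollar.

$3,067

Monthly rate r = 10.3%/12 = 0.858333% = 0.00858333.
Payoff takes n = ⌈−ln(1 − rB₀/P)/ln(1+r)⌉ = ⌈71.320⌉ = 72 payments; the last is $54.21.
Total paid = 71·$169.00 + $54.21 = $12,053.21.
Total interest = total paid − principal = $12,053.21 − $8,986.29 = $3,066.92.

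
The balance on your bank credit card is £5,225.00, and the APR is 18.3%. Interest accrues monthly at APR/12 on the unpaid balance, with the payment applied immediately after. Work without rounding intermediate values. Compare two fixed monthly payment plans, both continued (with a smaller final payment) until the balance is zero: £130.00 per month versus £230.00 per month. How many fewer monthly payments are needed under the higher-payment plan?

34 fewer payments

Monthly rate r = 18.3%/12 = 1.525% = 0.01525.
At £130.00/mo: n = ⌈−ln(1 − rB₀/P)/ln(1+r)⌉ = 63 payments (last £92.91); total interest = total paid − £5,225.00 = £2,927.91.
At £230.00/mo: 29 payments (last £23.63); total interest £1,238.63.
Payments saved = 63 − 29 = 34.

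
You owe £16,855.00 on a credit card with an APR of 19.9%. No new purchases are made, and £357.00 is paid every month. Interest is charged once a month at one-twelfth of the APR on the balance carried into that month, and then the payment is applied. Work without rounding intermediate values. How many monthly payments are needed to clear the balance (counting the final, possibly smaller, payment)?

93 months

Monthly rate r = 19.9%/12 = 1.65833% = 0.0165833.
Recurrence: B ← B·(1+r) − £357.00.
Month 1: interest £279.51; balance after payment £16,777.51.
Month 2: interest £278.23; balance after payment £16,698.74.
Closed form: n = −ln(1 − rB₀/P)/ln(1+r) = −ln(0.21705)/ln(1.01658) ≈ 92.879, so the balance reaches zero during payment 93.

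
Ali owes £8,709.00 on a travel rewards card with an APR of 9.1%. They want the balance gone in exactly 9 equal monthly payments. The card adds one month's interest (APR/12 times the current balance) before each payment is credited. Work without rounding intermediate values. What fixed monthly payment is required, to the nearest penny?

Monthly rate r = 9.1%/12 = 0.758333% = 0.00758333.
Level-payment amortization: P = B₀·r / (1 − (1+r)^(−n)) = 8709.00·0.00758333 / (1 − 1.00758^(−9)).
Denominator 1 − (1+r)^(−9) = 0.0657325378.
P = 66.0433 / 0.0657325378 ≈ 1004.73.

£1,004.73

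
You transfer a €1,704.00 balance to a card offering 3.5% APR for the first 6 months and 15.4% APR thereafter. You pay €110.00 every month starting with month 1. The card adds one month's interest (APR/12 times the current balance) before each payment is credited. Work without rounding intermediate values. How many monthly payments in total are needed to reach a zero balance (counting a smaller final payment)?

Promo months 1–6 at r₀ = 3.5%/12 = 0.00291667; months 7+ at r₁ = 15.4%/12 = 0.0128333.
After month 6: iterate B ← B·(1+r₀) − €110.00 for 6 months → €1,069.21.
Then at r₁ with €110.00/mo: n₂ = −ln(1 − r₁·B/P)/ln(1+r₁) ≈ 10.45 → 11 more payments.

17 months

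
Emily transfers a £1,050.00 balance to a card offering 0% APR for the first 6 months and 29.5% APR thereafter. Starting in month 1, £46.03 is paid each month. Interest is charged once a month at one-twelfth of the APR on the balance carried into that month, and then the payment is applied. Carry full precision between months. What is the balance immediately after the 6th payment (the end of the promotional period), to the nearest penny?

Promo months 1–6 at r₀ = 0%/12 = 0; months 7+ at r₁ = 29.5%/12 = 0.0245833.
After month 6 (no interest yet): B = £1,050.00 − 6·£46.03 = £773.82.

£773.82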